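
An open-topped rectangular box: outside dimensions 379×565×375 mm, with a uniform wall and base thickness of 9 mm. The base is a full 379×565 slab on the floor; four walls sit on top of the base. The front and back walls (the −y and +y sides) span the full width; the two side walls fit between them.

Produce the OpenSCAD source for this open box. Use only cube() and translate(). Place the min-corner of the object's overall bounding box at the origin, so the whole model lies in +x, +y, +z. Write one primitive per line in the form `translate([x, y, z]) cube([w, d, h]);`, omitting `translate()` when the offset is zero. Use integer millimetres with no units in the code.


cube([379, 565, 9]);
translate([0, 0, 9]) cube([379, 9, 366]);
translate([0, 556, 9]) cube([379, 9, 366]);
translate([0, 9, 9]) cube([9, 547, 366]);
translate([370, 9, 9]) cube([9, 547, 366]);


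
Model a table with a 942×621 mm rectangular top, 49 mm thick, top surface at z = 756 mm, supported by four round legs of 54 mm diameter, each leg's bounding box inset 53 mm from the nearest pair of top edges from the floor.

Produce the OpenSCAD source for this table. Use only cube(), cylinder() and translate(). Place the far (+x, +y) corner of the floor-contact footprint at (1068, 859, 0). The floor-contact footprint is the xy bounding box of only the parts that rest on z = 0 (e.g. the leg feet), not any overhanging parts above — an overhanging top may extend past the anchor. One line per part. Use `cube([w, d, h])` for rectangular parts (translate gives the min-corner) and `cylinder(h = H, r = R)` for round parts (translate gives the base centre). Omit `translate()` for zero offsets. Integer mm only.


translate([179, 291, 707]) cube([942, 621, 49]);
translate([259, 371, 0]) cylinder(h = 707, r = 27);
translate([1041, 371, 0]) cylinder(h = 707, r = 27);
translate([259, 832, 0]) cylinder(h = 707, r = 27);
translate([1041, 832, 0]) cylinder(h = 707, r = 27);


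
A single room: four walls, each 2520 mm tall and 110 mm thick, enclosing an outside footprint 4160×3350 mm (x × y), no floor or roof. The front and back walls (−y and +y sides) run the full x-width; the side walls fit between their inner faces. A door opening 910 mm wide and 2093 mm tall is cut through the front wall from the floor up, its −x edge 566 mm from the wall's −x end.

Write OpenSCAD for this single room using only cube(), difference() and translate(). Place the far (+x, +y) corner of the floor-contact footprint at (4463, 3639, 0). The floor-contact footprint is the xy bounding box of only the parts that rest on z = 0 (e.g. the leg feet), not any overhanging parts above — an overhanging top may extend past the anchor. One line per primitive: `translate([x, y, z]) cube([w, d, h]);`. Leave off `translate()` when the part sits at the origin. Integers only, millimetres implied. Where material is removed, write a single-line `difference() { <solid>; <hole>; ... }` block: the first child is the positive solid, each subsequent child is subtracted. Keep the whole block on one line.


difference() { translate([303, 289, 0]) cube([4160, 110, 2520]); translate([869, 289, 0]) cube([910, 110, 2093]); }
translate([303, 3529, 0]) cube([4160, 110, 2520]);
translate([303, 399, 0]) cube([110, 3130, 2520]);
translate([4353, 399, 0]) cube([110, 3130, 2520]);


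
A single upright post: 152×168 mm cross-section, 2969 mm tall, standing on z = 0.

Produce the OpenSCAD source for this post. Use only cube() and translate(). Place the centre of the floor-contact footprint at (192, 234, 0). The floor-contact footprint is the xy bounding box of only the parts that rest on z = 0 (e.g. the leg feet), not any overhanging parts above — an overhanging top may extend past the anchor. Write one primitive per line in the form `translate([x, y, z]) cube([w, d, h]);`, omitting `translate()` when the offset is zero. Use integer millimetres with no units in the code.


translate([116, 150, 0]) cube([152, 168, 2969]);


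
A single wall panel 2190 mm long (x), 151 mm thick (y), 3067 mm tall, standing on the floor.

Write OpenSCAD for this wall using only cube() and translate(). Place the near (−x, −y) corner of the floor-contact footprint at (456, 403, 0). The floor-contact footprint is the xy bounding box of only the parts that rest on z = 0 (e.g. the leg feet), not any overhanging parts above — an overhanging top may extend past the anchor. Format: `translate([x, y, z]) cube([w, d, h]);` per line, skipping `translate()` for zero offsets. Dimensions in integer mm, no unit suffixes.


translate([456, 403, 0]) cube([2190, 151, 3067]);


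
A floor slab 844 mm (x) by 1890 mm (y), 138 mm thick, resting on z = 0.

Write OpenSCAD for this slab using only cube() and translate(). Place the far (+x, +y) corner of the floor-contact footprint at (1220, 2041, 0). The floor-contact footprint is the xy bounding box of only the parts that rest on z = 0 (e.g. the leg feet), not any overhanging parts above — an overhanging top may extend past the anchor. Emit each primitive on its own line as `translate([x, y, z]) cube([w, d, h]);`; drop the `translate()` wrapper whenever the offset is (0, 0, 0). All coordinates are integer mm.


translate([376, 151, 0]) cube([844, 1890, 138]);


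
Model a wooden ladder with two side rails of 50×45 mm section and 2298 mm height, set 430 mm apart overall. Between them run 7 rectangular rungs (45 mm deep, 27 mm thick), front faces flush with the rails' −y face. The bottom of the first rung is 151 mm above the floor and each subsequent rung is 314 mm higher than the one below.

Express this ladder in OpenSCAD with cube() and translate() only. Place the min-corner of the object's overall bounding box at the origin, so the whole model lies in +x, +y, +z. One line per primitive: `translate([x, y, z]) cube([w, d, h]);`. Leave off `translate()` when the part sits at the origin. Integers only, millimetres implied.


cube([50, 45, 2298]);
translate([380, 0, 0]) cube([50, 45, 2298]);
translate([50, 0, 151]) cube([330, 45, 27]);
translate([50, 0, 465]) cube([330, 45, 27]);
translate([50, 0, 779]) cube([330, 45, 27]);
translate([50, 0, 1093]) cube([330, 45, 27]);
translate([50, 0, 1407]) cube([330, 45, 27]);
translate([50, 0, 1721]) cube([330, 45, 27]);
translate([50, 0, 2035]) cube([330, 45, 27]);


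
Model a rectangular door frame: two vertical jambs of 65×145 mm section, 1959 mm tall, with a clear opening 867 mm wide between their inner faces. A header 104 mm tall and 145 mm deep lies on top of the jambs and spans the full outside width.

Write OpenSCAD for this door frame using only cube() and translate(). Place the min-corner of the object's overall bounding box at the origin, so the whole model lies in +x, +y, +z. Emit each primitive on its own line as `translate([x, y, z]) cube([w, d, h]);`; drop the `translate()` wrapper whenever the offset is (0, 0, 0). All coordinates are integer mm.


cube([65, 145, 1959]);
translate([932, 0, 0]) cube([65, 145, 1959]);
translate([0, 0, 1959]) cube([997, 145, 104]);


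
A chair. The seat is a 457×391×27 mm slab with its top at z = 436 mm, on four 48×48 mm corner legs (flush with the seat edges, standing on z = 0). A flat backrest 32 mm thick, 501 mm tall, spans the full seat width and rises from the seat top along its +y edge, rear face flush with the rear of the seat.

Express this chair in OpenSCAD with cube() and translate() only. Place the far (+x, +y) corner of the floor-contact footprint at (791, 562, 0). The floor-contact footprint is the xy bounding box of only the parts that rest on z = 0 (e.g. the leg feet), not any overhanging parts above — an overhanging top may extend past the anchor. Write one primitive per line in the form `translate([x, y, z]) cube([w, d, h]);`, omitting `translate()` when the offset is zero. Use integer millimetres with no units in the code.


translate([334, 171, 409]) cube([457, 391, 27]);
translate([334, 171, 0]) cube([48, 48, 409]);
translate([743, 171, 0]) cube([48, 48, 409]);
translate([334, 514, 0]) cube([48, 48, 409]);
translate([743, 514, 0]) cube([48, 48, 409]);
translate([334, 530, 436]) cube([457, 32, 501]);


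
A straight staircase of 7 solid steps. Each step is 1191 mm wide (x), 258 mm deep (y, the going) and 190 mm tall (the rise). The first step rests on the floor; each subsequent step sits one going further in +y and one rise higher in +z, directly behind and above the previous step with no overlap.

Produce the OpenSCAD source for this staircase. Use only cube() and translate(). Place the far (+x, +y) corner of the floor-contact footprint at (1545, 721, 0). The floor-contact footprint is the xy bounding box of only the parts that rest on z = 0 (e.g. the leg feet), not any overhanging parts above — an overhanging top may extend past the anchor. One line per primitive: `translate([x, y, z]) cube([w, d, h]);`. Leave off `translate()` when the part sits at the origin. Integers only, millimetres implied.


translate([354, 463, 0]) cube([1191, 258, 190]);
translate([354, 721, 190]) cube([1191, 258, 190]);
translate([354, 979, 380]) cube([1191, 258, 190]);
translate([354, 1237, 570]) cube([1191, 258, 190]);
translate([354, 1495, 760]) cube([1191, 258, 190]);
translate([354, 1753, 950]) cube([1191, 258, 190]);
translate([354, 2011, 1140]) cube([1191, 258, 190]);


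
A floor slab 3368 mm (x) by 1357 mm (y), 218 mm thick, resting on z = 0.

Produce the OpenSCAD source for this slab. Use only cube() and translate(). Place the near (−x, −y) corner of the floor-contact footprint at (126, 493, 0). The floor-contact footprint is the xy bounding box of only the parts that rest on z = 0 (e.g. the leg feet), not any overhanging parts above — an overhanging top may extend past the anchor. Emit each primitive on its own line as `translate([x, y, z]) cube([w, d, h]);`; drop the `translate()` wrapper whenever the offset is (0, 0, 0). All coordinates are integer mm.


translate([126, 493, 0]) cube([3368, 1357, 218]);


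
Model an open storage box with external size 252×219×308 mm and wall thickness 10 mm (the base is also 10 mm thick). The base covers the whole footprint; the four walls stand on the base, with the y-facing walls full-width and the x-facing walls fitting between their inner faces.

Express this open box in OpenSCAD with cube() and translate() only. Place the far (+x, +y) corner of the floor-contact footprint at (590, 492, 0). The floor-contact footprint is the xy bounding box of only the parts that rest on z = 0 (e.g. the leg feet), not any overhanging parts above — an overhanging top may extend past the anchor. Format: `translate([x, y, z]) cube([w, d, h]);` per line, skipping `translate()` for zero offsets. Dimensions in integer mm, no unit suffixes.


translate([338, 273, 0]) cube([252, 219, 10]);
translate([338, 273, 10]) cube([252, 10, 298]);
translate([338, 482, 10]) cube([252, 10, 298]);
translate([338, 283, 10]) cube([10, 199, 298]);
translate([580, 283, 10]) cube([10, 199, 298]);


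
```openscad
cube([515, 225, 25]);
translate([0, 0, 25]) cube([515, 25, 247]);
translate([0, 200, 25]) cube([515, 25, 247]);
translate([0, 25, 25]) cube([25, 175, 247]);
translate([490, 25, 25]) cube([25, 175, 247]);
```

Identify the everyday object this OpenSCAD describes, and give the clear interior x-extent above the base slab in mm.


An open box. The internal width is 465 mm.

A 515×225 base slab with four walls standing on it — an open box. The base is 515 mm wide and the walls are 25 mm thick, so the internal width is 515 − 2 × 25 = 465 mm.


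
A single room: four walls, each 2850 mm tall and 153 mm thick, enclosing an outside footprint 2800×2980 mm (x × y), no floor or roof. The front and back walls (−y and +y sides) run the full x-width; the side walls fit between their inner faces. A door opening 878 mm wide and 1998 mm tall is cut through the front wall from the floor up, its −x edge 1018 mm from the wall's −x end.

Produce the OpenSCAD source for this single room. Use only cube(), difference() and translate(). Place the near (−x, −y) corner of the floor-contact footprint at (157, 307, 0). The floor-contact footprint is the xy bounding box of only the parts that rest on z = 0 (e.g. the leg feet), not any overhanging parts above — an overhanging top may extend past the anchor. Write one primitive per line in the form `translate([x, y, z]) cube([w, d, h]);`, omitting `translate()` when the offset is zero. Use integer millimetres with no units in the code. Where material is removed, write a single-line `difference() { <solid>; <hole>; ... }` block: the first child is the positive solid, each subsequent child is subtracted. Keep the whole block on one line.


difference() { translate([157, 307, 0]) cube([2800, 153, 2850]); translate([1175, 307, 0]) cube([878, 153, 1998]); }
translate([157, 3134, 0]) cube([2800, 153, 2850]);
translate([157, 460, 0]) cube([153, 2674, 2850]);
translate([2804, 460, 0]) cube([153, 2674, 2850]);


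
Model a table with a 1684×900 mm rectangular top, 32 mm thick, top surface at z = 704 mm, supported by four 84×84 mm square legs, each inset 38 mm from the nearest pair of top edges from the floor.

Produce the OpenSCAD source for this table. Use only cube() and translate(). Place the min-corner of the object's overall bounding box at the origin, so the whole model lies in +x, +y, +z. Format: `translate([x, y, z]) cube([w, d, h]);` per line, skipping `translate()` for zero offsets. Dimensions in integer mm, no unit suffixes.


translate([0, 0, 672]) cube([1684, 900, 32]);
translate([38, 38, 0]) cube([84, 84, 672]);
translate([1562, 38, 0]) cube([84, 84, 672]);
translate([38, 778, 0]) cube([84, 84, 672]);
translate([1562, 778, 0]) cube([84, 84, 672]);


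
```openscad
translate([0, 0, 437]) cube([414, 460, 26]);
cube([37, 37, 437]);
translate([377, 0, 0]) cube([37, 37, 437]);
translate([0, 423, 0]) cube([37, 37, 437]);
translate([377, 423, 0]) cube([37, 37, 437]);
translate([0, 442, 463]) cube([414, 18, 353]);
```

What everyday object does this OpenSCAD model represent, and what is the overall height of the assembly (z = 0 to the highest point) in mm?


A chair. The overall height is 816 mm.

A slab on four corner posts with a tall panel at the back — a chair. The seat slab sits at z = 437 with thickness 26, and the 353 mm backrest starts at the seat top, so the overall height is 437 + 26 + 353 = 816 mm.


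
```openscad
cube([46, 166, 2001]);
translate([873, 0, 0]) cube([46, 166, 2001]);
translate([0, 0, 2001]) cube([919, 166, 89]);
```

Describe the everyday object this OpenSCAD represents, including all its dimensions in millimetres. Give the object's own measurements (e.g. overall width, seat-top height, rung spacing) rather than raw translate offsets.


A door frame. The clear opening is 827 mm wide and 2001 mm high. Two 46 mm wide jambs, 166 mm deep, stand either side of the opening from the floor to the top of the opening. A 89 mm thick head sits across the top of both jambs, spanning the full outside width of the frame.


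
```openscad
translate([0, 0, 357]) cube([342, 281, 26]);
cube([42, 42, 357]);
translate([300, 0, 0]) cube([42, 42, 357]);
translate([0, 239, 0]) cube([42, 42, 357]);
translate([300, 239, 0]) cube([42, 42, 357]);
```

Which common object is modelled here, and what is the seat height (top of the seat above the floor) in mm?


A stool. The seat height is 383 mm.

A 342×281×26 slab at z = 357 on four corner posts — a stool. The seat top is 357 + 26 = 383 mm.


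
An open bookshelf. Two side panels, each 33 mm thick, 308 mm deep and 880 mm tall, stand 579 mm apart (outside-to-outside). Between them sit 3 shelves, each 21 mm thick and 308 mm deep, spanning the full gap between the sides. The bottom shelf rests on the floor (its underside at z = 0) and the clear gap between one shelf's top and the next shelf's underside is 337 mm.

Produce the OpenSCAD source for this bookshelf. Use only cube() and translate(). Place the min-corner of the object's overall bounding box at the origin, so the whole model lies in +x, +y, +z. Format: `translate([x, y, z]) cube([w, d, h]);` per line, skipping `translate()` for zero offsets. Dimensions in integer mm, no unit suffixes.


cube([33, 308, 880]);
translate([546, 0, 0]) cube([33, 308, 880]);
translate([33, 0, 0]) cube([513, 308, 21]);
translate([33, 0, 358]) cube([513, 308, 21]);
translate([33, 0, 716]) cube([513, 308, 21]);


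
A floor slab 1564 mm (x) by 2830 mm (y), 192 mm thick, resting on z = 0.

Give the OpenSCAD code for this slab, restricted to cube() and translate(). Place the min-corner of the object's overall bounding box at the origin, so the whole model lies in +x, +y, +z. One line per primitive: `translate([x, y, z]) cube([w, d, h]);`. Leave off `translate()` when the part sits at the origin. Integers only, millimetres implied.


cube([1564, 2830, 192]);


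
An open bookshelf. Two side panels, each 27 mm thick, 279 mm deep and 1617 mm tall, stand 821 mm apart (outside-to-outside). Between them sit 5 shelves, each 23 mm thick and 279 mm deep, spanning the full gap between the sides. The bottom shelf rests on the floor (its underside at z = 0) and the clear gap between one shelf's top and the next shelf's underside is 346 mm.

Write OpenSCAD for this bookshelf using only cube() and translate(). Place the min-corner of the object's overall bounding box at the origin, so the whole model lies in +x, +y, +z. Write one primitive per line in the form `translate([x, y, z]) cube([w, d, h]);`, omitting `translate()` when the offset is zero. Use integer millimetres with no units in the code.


cube([27, 279, 1617]);
translate([794, 0, 0]) cube([27, 279, 1617]);
translate([27, 0, 0]) cube([767, 279, 23]);
translate([27, 0, 369]) cube([767, 279, 23]);
translate([27, 0, 738]) cube([767, 279, 23]);
translate([27, 0, 1107]) cube([767, 279, 23]);
translate([27, 0, 1476]) cube([767, 279, 23]);


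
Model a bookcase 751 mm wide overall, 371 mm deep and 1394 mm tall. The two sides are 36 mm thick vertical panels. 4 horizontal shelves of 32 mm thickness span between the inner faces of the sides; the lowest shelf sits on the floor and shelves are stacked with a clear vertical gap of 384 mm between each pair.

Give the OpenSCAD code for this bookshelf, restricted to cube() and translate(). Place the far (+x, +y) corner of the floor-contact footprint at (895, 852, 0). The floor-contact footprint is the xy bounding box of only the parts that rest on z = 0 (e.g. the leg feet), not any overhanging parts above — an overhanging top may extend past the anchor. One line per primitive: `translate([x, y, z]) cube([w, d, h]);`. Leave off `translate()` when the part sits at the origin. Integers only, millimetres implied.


translate([144, 481, 0]) cube([36, 371, 1394]);
translate([859, 481, 0]) cube([36, 371, 1394]);
translate([180, 481, 0]) cube([679, 371, 32]);
translate([180, 481, 416]) cube([679, 371, 32]);
translate([180, 481, 832]) cube([679, 371, 32]);
translate([180, 481, 1248]) cube([679, 371, 32]);


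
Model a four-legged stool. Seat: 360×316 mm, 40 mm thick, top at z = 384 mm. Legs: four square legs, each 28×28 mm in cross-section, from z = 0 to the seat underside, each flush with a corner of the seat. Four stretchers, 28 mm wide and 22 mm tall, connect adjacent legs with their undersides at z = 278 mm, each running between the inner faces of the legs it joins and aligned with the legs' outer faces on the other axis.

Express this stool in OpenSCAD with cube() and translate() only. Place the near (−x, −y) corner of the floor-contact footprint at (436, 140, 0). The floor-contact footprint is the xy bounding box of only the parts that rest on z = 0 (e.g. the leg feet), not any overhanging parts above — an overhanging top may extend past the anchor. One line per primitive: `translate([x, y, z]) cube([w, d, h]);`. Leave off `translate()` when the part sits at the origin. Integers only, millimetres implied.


translate([436, 140, 344]) cube([360, 316, 40]);
translate([436, 140, 0]) cube([28, 28, 344]);
translate([768, 140, 0]) cube([28, 28, 344]);
translate([436, 428, 0]) cube([28, 28, 344]);
translate([768, 428, 0]) cube([28, 28, 344]);
translate([464, 140, 278]) cube([304, 28, 22]);
translate([464, 428, 278]) cube([304, 28, 22]);
translate([436, 168, 278]) cube([28, 260, 22]);
translate([768, 168, 278]) cube([28, 260, 22]);


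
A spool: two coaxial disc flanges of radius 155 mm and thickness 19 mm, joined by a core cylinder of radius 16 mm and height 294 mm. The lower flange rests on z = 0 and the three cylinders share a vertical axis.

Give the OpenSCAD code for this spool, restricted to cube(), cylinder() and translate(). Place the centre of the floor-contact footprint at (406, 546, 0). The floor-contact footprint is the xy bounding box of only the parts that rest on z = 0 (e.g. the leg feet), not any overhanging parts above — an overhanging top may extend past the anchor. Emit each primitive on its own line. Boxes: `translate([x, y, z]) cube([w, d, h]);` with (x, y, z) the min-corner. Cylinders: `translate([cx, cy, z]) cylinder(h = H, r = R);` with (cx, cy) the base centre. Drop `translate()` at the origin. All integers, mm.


translate([406, 546, 0]) cylinder(h = 19, r = 155);
translate([406, 546, 19]) cylinder(h = 294, r = 16);
translate([406, 546, 313]) cylinder(h = 19, r = 155);


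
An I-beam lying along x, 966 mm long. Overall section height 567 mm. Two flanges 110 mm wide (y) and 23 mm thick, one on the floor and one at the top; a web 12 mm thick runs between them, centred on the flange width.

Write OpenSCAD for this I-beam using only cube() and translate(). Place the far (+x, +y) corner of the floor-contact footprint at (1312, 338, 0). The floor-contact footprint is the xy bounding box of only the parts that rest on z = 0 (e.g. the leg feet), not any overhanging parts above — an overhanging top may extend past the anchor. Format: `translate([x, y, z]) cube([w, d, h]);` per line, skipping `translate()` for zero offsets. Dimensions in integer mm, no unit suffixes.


translate([346, 228, 0]) cube([966, 110, 23]);
translate([346, 277, 23]) cube([966, 12, 521]);
translate([346, 228, 544]) cube([966, 110, 23]);


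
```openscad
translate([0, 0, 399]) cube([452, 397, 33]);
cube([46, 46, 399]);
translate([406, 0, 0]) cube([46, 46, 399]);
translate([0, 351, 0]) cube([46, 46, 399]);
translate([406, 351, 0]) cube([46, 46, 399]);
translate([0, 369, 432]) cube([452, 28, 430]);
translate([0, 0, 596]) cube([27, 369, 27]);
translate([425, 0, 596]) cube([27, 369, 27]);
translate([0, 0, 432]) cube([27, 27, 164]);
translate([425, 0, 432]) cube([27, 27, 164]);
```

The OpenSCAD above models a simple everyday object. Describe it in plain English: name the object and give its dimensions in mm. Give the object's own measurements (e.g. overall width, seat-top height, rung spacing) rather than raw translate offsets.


A chair. The seat is a 452×397×33 mm slab with its top at z = 432 mm, on four 46×46 mm corner legs (flush with the seat edges, standing on z = 0). A flat backrest 28 mm thick, 430 mm tall, spans the full seat width and rises from the seat top along its +y edge, rear face flush with the rear of the seat. Two armrests of 27×27 mm section run along each side from the seat's front edge to the front of the backrest, top faces 191 mm above the seat top and outer faces flush with the seat's x-edges; a 27×27 mm post under the front of each armrest stands on the seat at the front corner.


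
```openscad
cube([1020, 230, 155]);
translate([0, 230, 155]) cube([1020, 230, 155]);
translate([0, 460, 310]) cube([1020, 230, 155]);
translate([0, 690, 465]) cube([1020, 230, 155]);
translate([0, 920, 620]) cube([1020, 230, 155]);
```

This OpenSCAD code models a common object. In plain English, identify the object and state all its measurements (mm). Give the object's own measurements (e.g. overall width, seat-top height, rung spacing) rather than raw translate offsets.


A straight staircase of 5 solid steps. Each step is 1020 mm wide (x), 230 mm deep (y, the going) and 155 mm tall (the rise). The first step rests on the floor; each subsequent step sits one going further in +y and one rise higher in +z, directly behind and above the previous step with no overlap.


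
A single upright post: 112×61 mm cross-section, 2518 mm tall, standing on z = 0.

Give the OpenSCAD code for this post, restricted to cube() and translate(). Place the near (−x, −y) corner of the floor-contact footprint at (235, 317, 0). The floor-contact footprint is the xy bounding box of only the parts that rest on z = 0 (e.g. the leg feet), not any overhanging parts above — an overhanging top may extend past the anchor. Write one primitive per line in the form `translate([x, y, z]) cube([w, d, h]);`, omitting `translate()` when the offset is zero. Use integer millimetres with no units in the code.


translate([235, 317, 0]) cube([112, 61, 2518]);


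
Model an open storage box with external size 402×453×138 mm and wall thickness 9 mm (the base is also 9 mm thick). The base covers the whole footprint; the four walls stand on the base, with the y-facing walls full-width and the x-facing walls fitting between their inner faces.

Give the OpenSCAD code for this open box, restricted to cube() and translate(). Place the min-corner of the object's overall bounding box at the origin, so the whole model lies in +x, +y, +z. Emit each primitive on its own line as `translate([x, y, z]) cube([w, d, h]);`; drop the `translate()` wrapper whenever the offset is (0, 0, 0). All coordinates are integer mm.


cube([402, 453, 9]);
translate([0, 0, 9]) cube([402, 9, 129]);
translate([0, 444, 9]) cube([402, 9, 129]);
translate([0, 9, 9]) cube([9, 435, 129]);
translate([393, 9, 9]) cube([9, 435, 129]);


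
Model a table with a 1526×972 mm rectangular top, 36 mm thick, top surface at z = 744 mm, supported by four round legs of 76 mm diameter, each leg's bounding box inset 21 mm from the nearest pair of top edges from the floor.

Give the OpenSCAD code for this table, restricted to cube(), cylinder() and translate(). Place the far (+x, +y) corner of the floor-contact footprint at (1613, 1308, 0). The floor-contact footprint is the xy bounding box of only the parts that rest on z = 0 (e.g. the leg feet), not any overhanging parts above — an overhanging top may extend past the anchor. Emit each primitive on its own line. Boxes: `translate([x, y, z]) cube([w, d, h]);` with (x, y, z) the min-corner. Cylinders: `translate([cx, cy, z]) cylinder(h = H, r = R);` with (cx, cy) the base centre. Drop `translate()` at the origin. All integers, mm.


translate([108, 357, 708]) cube([1526, 972, 36]);
translate([167, 416, 0]) cylinder(h = 708, r = 38);
translate([1575, 416, 0]) cylinder(h = 708, r = 38);
translate([167, 1270, 0]) cylinder(h = 708, r = 38);
translate([1575, 1270, 0]) cylinder(h = 708, r = 38);


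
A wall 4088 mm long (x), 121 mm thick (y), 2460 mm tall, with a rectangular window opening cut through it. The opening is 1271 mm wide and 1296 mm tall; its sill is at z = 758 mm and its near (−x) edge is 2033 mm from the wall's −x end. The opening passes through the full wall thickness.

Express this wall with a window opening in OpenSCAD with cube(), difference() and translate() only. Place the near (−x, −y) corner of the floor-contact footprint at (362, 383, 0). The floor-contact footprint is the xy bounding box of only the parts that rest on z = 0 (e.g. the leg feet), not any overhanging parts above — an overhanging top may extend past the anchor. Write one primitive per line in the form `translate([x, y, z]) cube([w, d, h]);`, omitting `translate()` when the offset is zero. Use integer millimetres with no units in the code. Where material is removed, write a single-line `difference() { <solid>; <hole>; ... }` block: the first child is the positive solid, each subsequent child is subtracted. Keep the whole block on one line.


difference() { translate([362, 383, 0]) cube([4088, 121, 2460]); translate([2395, 383, 758]) cube([1271, 121, 1296]); }


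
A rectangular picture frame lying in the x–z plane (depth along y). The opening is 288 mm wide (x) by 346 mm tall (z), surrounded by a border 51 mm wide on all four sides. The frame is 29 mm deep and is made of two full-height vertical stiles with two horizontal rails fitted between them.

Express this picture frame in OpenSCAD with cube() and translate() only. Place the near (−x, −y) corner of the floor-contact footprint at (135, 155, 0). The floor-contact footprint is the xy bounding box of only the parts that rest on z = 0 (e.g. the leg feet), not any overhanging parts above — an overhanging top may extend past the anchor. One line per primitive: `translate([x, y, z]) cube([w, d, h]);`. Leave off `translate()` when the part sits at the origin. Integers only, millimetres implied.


translate([135, 155, 0]) cube([51, 29, 448]);
translate([474, 155, 0]) cube([51, 29, 448]);
translate([186, 155, 0]) cube([288, 29, 51]);
translate([186, 155, 397]) cube([288, 29, 51]);


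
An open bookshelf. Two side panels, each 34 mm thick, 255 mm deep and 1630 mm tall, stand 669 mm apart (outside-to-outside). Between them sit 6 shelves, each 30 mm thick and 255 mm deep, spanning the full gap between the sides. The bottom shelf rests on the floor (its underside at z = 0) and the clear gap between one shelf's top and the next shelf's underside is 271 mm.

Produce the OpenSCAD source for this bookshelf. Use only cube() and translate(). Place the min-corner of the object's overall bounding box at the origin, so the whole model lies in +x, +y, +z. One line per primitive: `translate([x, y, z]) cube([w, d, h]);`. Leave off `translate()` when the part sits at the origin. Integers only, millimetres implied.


cube([34, 255, 1630]);
translate([635, 0, 0]) cube([34, 255, 1630]);
translate([34, 0, 0]) cube([601, 255, 30]);
translate([34, 0, 301]) cube([601, 255, 30]);
translate([34, 0, 602]) cube([601, 255, 30]);
translate([34, 0, 903]) cube([601, 255, 30]);
translate([34, 0, 1204]) cube([601, 255, 30]);
translate([34, 0, 1505]) cube([601, 255, 30]);


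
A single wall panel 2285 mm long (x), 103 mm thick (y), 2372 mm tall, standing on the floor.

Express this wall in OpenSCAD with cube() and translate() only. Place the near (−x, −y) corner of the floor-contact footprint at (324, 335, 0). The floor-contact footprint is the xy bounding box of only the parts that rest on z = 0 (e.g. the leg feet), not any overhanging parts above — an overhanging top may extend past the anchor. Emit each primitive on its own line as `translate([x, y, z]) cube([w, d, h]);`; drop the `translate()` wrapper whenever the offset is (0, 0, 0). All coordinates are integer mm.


translate([324, 335, 0]) cube([2285, 103, 2372]);


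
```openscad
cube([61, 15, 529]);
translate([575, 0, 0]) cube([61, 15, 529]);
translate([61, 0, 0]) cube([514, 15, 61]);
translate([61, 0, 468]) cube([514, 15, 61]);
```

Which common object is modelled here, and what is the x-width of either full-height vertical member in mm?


A picture frame. The border width is 61 mm.

Four thin pieces enclosing a rectangular opening — a picture frame. The two full-height stiles are 529 mm tall; the top rail sits at z = 468 and is 61 mm tall, so the border above the opening is 529 − 468 = 61 mm, matching the stile x-width.


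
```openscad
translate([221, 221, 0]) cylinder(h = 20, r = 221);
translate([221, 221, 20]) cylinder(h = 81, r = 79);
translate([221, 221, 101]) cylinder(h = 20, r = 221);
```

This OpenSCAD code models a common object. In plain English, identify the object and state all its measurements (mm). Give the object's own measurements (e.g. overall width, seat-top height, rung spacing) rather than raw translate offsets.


A spool: two coaxial disc flanges of radius 221 mm and thickness 20 mm, joined by a core cylinder of radius 79 mm and height 81 mm. The lower flange rests on z = 0 and the three cylinders share a vertical axis.


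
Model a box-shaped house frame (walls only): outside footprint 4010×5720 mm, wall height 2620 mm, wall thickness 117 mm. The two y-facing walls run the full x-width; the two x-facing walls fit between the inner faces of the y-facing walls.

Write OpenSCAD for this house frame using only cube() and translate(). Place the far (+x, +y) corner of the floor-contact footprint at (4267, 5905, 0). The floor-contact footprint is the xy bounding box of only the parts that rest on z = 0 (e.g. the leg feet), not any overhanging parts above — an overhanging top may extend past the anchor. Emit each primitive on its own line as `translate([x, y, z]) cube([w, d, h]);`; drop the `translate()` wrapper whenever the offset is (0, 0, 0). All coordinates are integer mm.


translate([257, 185, 0]) cube([4010, 117, 2620]);
translate([257, 5788, 0]) cube([4010, 117, 2620]);
translate([257, 302, 0]) cube([117, 5486, 2620]);
translate([4150, 302, 0]) cube([117, 5486, 2620]);


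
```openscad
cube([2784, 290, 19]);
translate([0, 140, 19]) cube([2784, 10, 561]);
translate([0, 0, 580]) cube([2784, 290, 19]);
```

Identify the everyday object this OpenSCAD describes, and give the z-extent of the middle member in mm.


An I-beam. The web height is 561 mm.

Two wide flanges with a thin centred web — an I-beam. Overall 599 mm minus two 19 mm flanges gives a web of 599 − 2·19 = 561 mm.


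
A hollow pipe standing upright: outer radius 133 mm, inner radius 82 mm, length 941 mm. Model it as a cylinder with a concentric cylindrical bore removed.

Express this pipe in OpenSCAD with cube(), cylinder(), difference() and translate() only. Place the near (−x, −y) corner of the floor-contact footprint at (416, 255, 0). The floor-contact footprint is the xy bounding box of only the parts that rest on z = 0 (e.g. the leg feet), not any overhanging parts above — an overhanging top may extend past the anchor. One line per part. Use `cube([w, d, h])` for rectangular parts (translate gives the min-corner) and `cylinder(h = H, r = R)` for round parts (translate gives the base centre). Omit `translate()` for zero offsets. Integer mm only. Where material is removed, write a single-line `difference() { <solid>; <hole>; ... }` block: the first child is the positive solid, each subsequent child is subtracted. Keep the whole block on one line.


difference() { translate([549, 388, 0]) cylinder(h = 941, r = 133); translate([549, 388, 0]) cylinder(h = 941, r = 82); }


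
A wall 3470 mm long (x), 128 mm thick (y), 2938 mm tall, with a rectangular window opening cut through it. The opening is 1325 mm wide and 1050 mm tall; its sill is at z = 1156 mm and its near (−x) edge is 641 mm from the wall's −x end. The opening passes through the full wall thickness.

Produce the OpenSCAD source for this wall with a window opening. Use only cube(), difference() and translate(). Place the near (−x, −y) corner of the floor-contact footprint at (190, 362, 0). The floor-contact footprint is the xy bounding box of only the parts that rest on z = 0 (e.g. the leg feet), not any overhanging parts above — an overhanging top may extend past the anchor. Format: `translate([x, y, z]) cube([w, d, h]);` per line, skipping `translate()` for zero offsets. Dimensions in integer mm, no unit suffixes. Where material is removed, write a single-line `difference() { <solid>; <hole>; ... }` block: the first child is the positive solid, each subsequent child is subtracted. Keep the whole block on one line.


difference() { translate([190, 362, 0]) cube([3470, 128, 2938]); translate([831, 362, 1156]) cube([1325, 128, 1050]); }


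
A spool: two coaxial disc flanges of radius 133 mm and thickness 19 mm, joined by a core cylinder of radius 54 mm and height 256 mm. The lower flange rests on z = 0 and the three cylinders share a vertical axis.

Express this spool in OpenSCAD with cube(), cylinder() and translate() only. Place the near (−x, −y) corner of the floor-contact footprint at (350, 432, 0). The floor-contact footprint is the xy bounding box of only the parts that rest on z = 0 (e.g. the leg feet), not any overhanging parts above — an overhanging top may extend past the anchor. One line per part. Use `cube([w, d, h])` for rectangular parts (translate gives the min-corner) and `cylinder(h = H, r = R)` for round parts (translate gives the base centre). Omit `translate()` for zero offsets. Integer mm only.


translate([483, 565, 0]) cylinder(h = 19, r = 133);
translate([483, 565, 19]) cylinder(h = 256, r = 54);
translate([483, 565, 275]) cylinder(h = 19, r = 133);


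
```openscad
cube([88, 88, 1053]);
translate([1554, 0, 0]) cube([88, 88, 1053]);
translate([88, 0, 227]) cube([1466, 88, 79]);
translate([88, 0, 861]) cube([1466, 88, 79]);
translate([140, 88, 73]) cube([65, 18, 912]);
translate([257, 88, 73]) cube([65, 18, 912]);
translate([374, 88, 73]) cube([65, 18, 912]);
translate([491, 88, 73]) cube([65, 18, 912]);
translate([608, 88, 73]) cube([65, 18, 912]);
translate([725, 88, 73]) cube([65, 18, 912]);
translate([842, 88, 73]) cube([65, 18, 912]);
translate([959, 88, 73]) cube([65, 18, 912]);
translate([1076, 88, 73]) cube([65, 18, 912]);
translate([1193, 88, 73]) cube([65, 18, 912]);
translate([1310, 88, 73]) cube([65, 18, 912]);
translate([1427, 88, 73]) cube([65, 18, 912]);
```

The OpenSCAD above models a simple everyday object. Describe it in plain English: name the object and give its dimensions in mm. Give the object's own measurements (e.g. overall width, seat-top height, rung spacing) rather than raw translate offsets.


A fence section. Two 88×88 mm posts, 1053 mm tall, stand on the floor with a clear span of 1466 mm between their inner faces. Two horizontal rails of 88×79 mm section span the gap between the posts with their undersides at z = 227 mm and z = 861 mm, flush with the posts' −y face. 12 pickets, each 65 mm wide, 18 mm thick and 912 mm tall, are fixed to the +y face of the rails with their bottoms at z = 73 mm, spaced across the span with a 52 mm gap after the −x post and between neighbouring pickets, with 62 mm left before the +x post.


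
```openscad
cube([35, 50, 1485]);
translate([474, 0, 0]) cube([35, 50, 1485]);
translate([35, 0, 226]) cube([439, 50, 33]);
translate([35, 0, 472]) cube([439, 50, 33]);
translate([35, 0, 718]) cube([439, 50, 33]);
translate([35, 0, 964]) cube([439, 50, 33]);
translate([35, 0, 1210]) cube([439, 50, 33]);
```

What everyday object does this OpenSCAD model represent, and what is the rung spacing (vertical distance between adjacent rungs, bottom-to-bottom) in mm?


A ladder. The rung spacing is 246 mm.

Two tall 35×50 posts with 5 short bars between them — a ladder. Adjacent rungs sit at z = 226 and z = 472, so the spacing is 472 − 226 = 246 mm.


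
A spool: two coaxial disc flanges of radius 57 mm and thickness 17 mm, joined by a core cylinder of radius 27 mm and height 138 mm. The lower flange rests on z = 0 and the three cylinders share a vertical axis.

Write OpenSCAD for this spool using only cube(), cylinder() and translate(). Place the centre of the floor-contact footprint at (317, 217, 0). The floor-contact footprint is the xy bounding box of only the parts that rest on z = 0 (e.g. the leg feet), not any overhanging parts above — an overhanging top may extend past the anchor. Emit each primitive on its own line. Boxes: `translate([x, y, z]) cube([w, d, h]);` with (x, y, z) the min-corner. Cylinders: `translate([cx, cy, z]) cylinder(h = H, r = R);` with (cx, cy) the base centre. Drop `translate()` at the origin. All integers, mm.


translate([317, 217, 0]) cylinder(h = 17, r = 57);
translate([317, 217, 17]) cylinder(h = 138, r = 27);
translate([317, 217, 155]) cylinder(h = 17, r = 57);


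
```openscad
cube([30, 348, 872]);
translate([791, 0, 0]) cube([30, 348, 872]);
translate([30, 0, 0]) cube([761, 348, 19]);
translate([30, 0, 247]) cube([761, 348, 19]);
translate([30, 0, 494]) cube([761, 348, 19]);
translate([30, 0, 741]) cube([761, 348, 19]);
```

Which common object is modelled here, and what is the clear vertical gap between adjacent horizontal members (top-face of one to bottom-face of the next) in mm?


A bookshelf. The clear shelf gap is 228 mm.

Two tall side panels with 4 horizontal boards between them — a bookshelf. The first two shelf undersides are at z = 0 and z = 247; with shelf thickness 19, the clear gap is 247 − 0 − 19 = 228 mm.
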